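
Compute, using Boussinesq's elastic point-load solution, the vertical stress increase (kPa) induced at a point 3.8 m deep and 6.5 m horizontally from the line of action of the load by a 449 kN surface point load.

Boussinesq vertical stress below a point load on an elastic half-space:
Δσ_z = 3P/(2πz²) · [1 + (r/z)²]^(−5/2)
r/z = 6.5/3.8 = 1.7105; [1+(r/z)²]^(−5/2) = 0.032746.
Δσ_z = 3×449/(2π×3.8²) × 0.032746 = 14.846 × 0.032746 = 0.4861 kPa

Δσ_z ≈ 0.486 kPa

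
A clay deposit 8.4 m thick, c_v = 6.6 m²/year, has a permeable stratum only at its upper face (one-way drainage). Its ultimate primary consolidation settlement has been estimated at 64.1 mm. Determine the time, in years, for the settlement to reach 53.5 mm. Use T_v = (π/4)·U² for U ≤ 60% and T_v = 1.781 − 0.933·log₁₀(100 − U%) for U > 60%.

Drainage path length: H_d = H = 8.4 m (single drainage).
U = S(t)/S_ult = 53.5/64.1 = 0.8346.
U > 60%: T_v = 1.781 − 0.933·log₁₀(100 − 83.463) = 0.64419.
t = T_v·H_d²/c_v = 0.64419×8.4²/6.6 = 6.887 years.

t ≈ 6.89 years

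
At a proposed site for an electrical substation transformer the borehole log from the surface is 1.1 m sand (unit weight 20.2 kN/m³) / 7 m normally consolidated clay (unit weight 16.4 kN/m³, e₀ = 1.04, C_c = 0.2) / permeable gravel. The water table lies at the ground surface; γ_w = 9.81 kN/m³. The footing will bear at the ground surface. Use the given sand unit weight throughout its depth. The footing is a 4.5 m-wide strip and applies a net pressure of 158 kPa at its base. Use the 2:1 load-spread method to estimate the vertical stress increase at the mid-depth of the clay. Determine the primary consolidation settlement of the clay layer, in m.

S_c ≈ 0.353 m

Mid-depth of clay below the ground surface: z = 1.1 + 7/2 = 4.6 m.
Total vertical stress at mid-clay: σ_v = 20.2×1.1 + 16.4×3.5 = 79.62 kPa.
Pore pressure: u = 9.81×(4.6 − 0) = 45.126 kPa.
Initial effective stress: σ'_0 = σ_v − u = 79.62 − 45.126 = 34.494 kPa.
Stress increase at mid-clay by the 2:1 spreading method:
Δσ = qB/(B+z) = 158×4.5/(4.5+4.6) = 78.132 kPa
Final effective stress: σ'_f = σ'_0 + Δσ = 34.494 + 78.132 = 112.63 kPa.
Normally consolidated clay, so the full stress increment lies on the virgin compression line:
S_c = C_c·H/(1+e₀)·log₁₀(σ'_f/σ'_0) = 0.2×7/(1+1.04)×log₁₀(112.63/34.494)
    = 0.68627 × 0.51391 = 0.3527 m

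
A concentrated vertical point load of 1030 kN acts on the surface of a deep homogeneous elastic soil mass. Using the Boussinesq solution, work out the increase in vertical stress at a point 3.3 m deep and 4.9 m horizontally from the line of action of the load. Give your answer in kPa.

Δσ_z ≈ 2.46 kPa

Boussinesq vertical stress below a point load on an elastic half-space:
Δσ_z = 3P/(2πz²) · [1 + (r/z)²]^(−5/2)
r/z = 4.9/3.3 = 1.4848; [1+(r/z)²]^(−5/2) = 0.054388.
Δσ_z = 3×1030/(2π×3.3²) × 0.054388 = 45.16 × 0.054388 = 2.456 kPa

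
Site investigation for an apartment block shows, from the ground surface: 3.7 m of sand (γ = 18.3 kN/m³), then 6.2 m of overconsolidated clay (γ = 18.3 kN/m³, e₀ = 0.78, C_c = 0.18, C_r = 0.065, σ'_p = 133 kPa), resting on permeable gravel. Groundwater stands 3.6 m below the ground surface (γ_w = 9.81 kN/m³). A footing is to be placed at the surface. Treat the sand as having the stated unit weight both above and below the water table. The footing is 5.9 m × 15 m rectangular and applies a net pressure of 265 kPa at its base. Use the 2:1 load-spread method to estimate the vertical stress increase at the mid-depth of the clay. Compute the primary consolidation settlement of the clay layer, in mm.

Mid-depth of clay below the ground surface: z = 3.7 + 6.2/2 = 6.8 m.
Total vertical stress at mid-clay: σ_v = 18.3×3.7 + 18.3×3.1 = 124.44 kPa.
Pore pressure: u = 9.81×(6.8 − 3.6) = 31.392 kPa.
Initial effective stress: σ'_0 = σ_v − u = 124.44 − 31.392 = 93.048 kPa.
Stress increase at mid-clay by the 2:1 spreading method:
Δσ = qBL/((B+z)(L+z)) = 265×5.9×15/((5.9+6.8)(15+6.8)) = 84.709 kPa
Final effective stress: σ'_f = 93.048 + 84.709 = 177.76 kPa.
σ'_f = 177.76 > σ'_p = 133 kPa, so the stress path crosses the preconsolidation pressure — recompression up to σ'_p, then virgin compression beyond:
S_c = H/(1+e₀)·[C_r·log₁₀(σ'_p/σ'_0) + C_c·log₁₀(σ'_f/σ'_p)]
    = 6.2/1.78 × [0.065×log₁₀(133/93.048) + 0.18×log₁₀(177.76/133)]
    = 3.4831 × [0.010084 + 0.022677] = 0.1141 m

S_c ≈ 114 mm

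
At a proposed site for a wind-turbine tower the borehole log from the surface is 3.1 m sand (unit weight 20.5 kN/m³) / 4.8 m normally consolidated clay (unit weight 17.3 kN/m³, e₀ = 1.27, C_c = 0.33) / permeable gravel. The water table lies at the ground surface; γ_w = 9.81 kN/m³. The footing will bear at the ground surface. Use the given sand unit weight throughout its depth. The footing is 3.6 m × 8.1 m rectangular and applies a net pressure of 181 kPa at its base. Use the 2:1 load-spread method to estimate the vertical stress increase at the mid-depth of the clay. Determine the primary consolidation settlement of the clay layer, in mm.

S_c ≈ 184 mm

Mid-depth of clay below the ground surface: z = 3.1 + 4.8/2 = 5.5 m.
Total vertical stress at mid-clay: σ_v = 20.5×3.1 + 17.3×2.4 = 105.07 kPa.
Pore pressure: u = 9.81×(5.5 − 0) = 53.955 kPa.
Initial effective stress: σ'_0 = σ_v − u = 105.07 − 53.955 = 51.115 kPa.
Stress increase at mid-clay by the 2:1 spreading method:
Δσ = qBL/((B+z)(L+z)) = 181×3.6×8.1/((3.6+5.5)(8.1+5.5)) = 42.647 kPa
Final effective stress: σ'_f = σ'_0 + Δσ = 51.115 + 42.647 = 93.762 kPa.
Normally consolidated clay, so the full stress increment lies on the virgin compression line:
S_c = C_c·H/(1+e₀)·log₁₀(σ'_f/σ'_0) = 0.33×4.8/(1+1.27)×log₁₀(93.762/51.115)
    = 0.6978 × 0.26348 = 0.1839 m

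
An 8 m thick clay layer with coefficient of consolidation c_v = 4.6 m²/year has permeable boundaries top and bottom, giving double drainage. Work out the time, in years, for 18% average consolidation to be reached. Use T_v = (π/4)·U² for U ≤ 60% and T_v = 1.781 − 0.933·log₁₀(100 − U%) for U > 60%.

t ≈ 0.0885 years

Drainage path length: H_d = H/2 = 4 m (double drainage).
U ≤ 60%: T_v = (π/4)·U² = (π/4)×0.18² = 0.025447.
t = T_v·H_d²/c_v = 0.025447×4²/4.6 = 0.08851 years.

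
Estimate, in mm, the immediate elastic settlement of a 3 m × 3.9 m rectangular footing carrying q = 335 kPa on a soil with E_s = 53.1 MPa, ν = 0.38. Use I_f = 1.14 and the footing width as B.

S_e ≈ 18.5 mm

Immediate (elastic) settlement: S_e = q·B·(1−ν²)/E_s · I_f.
E_s = 53.1 MPa = 53100 kPa.
S_e = 335 × 3 × (1 − 0.38²) / 53100 × 1.14
    = 335 × 3 × 0.8556 / 53100 × 1.14
    = 0.01846 m = 18.46 mm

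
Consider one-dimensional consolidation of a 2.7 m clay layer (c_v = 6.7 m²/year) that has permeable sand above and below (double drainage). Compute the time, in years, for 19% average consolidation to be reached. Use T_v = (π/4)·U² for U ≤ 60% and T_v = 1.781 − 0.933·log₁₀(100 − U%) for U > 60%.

t ≈ 0.00771 years

Drainage path length: H_d = H/2 = 1.35 m (double drainage).
U ≤ 60%: T_v = (π/4)·U² = (π/4)×0.19² = 0.028353.
t = T_v·H_d²/c_v = 0.028353×1.35²/6.7 = 0.007712 years.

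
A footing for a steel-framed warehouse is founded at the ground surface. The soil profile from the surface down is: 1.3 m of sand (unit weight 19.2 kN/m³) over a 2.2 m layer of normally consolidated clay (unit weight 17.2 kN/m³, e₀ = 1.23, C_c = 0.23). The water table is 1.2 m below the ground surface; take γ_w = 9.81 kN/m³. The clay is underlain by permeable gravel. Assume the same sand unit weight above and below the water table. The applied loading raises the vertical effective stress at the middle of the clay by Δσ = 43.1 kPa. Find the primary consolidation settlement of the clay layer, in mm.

Mid-depth of clay below the ground surface: z = 1.3 + 2.2/2 = 2.4 m.
Total vertical stress at mid-clay: σ_v = 19.2×1.3 + 17.2×1.1 = 43.88 kPa.
Pore pressure: u = 9.81×(2.4 − 1.2) = 11.772 kPa.
Initial effective stress: σ'_0 = σ_v − u = 43.88 − 11.772 = 32.108 kPa.
Final effective stress: σ'_f = σ'_0 + Δσ = 32.108 + 43.1 = 75.208 kPa.
Normally consolidated clay, so the full stress increment lies on the virgin compression line:
S_c = C_c·H/(1+e₀)·log₁₀(σ'_f/σ'_0) = 0.23×2.2/(1+1.23)×log₁₀(75.208/32.108)
    = 0.22691 × 0.36965 = 0.08388 m

S_c ≈ 83.9 mm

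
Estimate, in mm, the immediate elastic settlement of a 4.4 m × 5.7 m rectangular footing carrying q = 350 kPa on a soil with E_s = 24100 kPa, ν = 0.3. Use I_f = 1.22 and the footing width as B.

S_e ≈ 70.9 mm

Immediate (elastic) settlement: S_e = q·B·(1−ν²)/E_s · I_f.
S_e = 350 × 4.4 × (1 − 0.3²) / 24100 × 1.22
    = 350 × 4.4 × 0.91 / 24100 × 1.22
    = 0.07094 m = 70.94 mm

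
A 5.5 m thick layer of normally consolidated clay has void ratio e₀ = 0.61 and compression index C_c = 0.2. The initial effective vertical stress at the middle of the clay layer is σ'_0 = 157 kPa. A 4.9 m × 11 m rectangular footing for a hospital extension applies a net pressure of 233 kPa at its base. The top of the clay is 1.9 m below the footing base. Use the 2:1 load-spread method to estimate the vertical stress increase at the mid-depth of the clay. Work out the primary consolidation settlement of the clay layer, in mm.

S_c ≈ 127 mm

Mid-depth of clay below the footing base: z = 1.9 + 5.5/2 = 4.65 m.
Stress increase at mid-clay by the 2:1 spreading method:
Δσ = qBL/((B+z)(L+z)) = 233×4.9×11/((4.9+4.65)(11+4.65)) = 84.029 kPa
Final effective stress: σ'_f = σ'_0 + Δσ = 157 + 84.029 = 241.03 kPa.
Normally consolidated clay, so the full stress increment lies on the virgin compression line:
S_c = C_c·H/(1+e₀)·log₁₀(σ'_f/σ'_0) = 0.2×5.5/(1+0.61)×log₁₀(241.03/157)
    = 0.68323 × 0.18617 = 0.1272 m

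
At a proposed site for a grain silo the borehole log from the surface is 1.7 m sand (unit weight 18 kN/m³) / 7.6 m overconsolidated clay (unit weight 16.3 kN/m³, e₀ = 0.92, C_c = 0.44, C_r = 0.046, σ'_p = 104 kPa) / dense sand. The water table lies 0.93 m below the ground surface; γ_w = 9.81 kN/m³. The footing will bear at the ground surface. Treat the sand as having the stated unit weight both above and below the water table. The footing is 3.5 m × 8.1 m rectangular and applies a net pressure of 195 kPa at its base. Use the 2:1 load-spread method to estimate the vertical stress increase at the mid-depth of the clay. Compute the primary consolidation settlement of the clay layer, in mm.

S_c ≈ 52.7 mm

Mid-depth of clay below the ground surface: z = 1.7 + 7.6/2 = 5.5 m.
Total vertical stress at mid-clay: σ_v = 18×1.7 + 16.3×3.8 = 92.54 kPa.
Pore pressure: u = 9.81×(5.5 − 0.93) = 44.832 kPa.
Initial effective stress: σ'_0 = σ_v − u = 92.54 − 44.832 = 47.708 kPa.
Stress increase at mid-clay by the 2:1 spreading method:
Δσ = qBL/((B+z)(L+z)) = 195×3.5×8.1/((3.5+5.5)(8.1+5.5)) = 45.165 kPa
Final effective stress: σ'_f = 47.708 + 45.165 = 92.873 kPa.
σ'_f = 92.873 ≤ σ'_p = 104 kPa, so the clay remains overconsolidated and only the recompression index applies:
S_c = C_r·H/(1+e₀)·log₁₀(σ'_f/σ'_0) = 0.046×7.6/1.92×log₁₀(92.873/47.708)
    = 0.18208 × 0.2893 = 0.05268 m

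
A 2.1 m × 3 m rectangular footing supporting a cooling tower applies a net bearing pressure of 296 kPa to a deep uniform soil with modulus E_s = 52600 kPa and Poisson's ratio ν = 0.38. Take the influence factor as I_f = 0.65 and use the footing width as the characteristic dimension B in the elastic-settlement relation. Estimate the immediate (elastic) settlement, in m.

Immediate (elastic) settlement: S_e = q·B·(1−ν²)/E_s · I_f.
S_e = 296 × 2.1 × (1 − 0.38²) / 52600 × 0.65
    = 296 × 2.1 × 0.8556 / 52600 × 0.65
    = 0.006572 m

S_e ≈ 0.00657 m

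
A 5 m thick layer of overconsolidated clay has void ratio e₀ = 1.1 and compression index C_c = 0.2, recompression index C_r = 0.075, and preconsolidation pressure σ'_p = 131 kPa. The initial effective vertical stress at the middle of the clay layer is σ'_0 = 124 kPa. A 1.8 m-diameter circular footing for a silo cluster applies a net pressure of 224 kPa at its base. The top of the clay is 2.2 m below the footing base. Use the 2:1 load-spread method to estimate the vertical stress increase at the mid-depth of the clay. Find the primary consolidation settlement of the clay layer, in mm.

Mid-depth of clay below the footing base: z = 2.2 + 5/2 = 4.7 m.
Stress increase at mid-clay by the 2:1 spreading method:
Δσ ≈ qD²/(D+z)² = 224×1.8²/(1.8+4.7)² = 17.178 kPa
Final effective stress: σ'_f = 124 + 17.178 = 141.18 kPa.
σ'_f = 141.18 > σ'_p = 131 kPa, so the stress path crosses the preconsolidation pressure — recompression up to σ'_p, then virgin compression beyond:
S_c = H/(1+e₀)·[C_r·log₁₀(σ'_p/σ'_0) + C_c·log₁₀(σ'_f/σ'_p)]
    = 5/2.1 × [0.075×log₁₀(131/124) + 0.2×log₁₀(141.18/131)]
    = 2.381 × [0.0017887 + 0.0065004] = 0.01974 m

S_c ≈ 19.7 mm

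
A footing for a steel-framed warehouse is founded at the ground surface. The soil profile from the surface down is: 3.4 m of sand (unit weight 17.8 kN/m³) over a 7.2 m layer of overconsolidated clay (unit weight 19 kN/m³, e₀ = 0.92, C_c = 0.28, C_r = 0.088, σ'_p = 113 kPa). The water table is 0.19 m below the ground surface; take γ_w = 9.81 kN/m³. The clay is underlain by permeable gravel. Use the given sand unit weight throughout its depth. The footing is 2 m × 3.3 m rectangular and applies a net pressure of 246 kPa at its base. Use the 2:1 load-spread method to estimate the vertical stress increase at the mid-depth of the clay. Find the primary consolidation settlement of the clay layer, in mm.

Mid-depth of clay below the ground surface: z = 3.4 + 7.2/2 = 7 m.
Total vertical stress at mid-clay: σ_v = 17.8×3.4 + 19×3.6 = 128.92 kPa.
Pore pressure: u = 9.81×(7 − 0.19) = 66.806 kPa.
Initial effective stress: σ'_0 = σ_v − u = 128.92 − 66.806 = 62.114 kPa.
Stress increase at mid-clay by the 2:1 spreading method:
Δσ = qBL/((B+z)(L+z)) = 246×2×3.3/((2+7)(3.3+7)) = 17.515 kPa
Final effective stress: σ'_f = 62.114 + 17.515 = 79.629 kPa.
σ'_f = 79.629 ≤ σ'_p = 113 kPa, so the clay remains overconsolidated and only the recompression index applies:
S_c = C_r·H/(1+e₀)·log₁₀(σ'_f/σ'_0) = 0.088×7.2/1.92×log₁₀(79.629/62.114)
    = 0.33 × 0.10788 = 0.0356 m

S_c ≈ 35.6 mm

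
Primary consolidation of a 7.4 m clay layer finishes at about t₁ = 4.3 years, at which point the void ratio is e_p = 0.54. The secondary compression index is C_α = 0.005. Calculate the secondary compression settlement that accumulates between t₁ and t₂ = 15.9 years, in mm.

S_s ≈ 13.6 mm

Secondary compression: S_s = C_α·H/(1+e_p)·log₁₀(t₂/t₁)
S_s = 0.005×7.4/(1+0.54)×log₁₀(15.9/4.3)
    = 0.02403 × 0.5679 = 0.01365 m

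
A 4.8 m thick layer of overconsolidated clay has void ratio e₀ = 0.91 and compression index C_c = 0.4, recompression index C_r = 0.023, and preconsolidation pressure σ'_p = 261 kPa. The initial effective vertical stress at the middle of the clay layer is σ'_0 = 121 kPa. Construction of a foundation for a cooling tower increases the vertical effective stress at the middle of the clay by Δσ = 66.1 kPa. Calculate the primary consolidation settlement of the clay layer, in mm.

S_c ≈ 10.9 mm

Final effective stress: σ'_f = 121 + 66.1 = 187.1 kPa.
σ'_f = 187.1 ≤ σ'_p = 261 kPa, so the clay remains overconsolidated and only the recompression index applies:
S_c = C_r·H/(1+e₀)·log₁₀(σ'_f/σ'_0) = 0.023×4.8/1.91×log₁₀(187.1/121)
    = 0.057801 × 0.18929 = 0.01094 m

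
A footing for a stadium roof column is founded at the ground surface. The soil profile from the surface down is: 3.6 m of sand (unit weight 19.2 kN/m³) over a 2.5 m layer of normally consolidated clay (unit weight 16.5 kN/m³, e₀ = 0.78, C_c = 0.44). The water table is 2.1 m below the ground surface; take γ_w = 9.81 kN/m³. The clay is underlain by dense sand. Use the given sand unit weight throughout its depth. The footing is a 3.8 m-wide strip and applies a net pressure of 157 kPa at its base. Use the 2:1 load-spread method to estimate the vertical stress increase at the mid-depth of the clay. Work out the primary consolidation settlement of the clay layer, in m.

Mid-depth of clay below the ground surface: z = 3.6 + 2.5/2 = 4.85 m.
Total vertical stress at mid-clay: σ_v = 19.2×3.6 + 16.5×1.25 = 89.745 kPa.
Pore pressure: u = 9.81×(4.85 − 2.1) = 26.978 kPa.
Initial effective stress: σ'_0 = σ_v − u = 89.745 − 26.978 = 62.767 kPa.
Stress increase at mid-clay by the 2:1 spreading method:
Δσ = qB/(B+z) = 157×3.8/(3.8+4.85) = 68.971 kPa
Final effective stress: σ'_f = σ'_0 + Δσ = 62.767 + 68.971 = 131.74 kPa.
Normally consolidated clay, so the full stress increment lies on the virgin compression line:
S_c = C_c·H/(1+e₀)·log₁₀(σ'_f/σ'_0) = 0.44×2.5/(1+0.78)×log₁₀(131.74/62.767)
    = 0.61798 × 0.32199 = 0.199 m

S_c ≈ 0.199 m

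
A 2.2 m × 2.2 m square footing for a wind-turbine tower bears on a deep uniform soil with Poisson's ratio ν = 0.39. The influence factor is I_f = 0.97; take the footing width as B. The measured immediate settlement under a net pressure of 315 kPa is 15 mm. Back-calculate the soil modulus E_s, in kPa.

E_s ≈ 38000 kPa

S_e = q·B·(1−ν²)/E_s · I_f  ⇒  E_s = q·B·(1−ν²)·I_f / S_e.
E_s = 315 × 2.2 × 0.8479 × 0.97 / 0.015 = 38000 kPa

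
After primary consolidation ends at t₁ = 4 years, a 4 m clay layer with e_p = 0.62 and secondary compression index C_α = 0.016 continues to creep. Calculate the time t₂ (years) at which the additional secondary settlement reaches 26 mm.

t₂ ≈ 18.2 years

S_s = C_α·H/(1+e_p)·log₁₀(t₂/t₁) ⇒ log₁₀(t₂/t₁) = S_s·(1+e_p)/(C_α·H).
log₁₀(t₂/t₁) = 0.026 × (1+0.62) / (0.016×4) = 0.6581
t₂ = t₁ × 10^0.6581 = 4 × 4.551 = 18.2 years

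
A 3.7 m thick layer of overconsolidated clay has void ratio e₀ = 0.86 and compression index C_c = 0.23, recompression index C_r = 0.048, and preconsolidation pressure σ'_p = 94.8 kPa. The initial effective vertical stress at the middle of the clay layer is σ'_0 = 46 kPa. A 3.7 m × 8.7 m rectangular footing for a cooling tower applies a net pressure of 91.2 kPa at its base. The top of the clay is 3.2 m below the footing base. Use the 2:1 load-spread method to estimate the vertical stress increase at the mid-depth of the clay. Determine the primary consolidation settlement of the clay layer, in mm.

S_c ≈ 17.6 mm

Mid-depth of clay below the footing base: z = 3.2 + 3.7/2 = 5.05 m.
Stress increase at mid-clay by the 2:1 spreading method:
Δσ = qBL/((B+z)(L+z)) = 91.2×3.7×8.7/((3.7+5.05)(8.7+5.05)) = 24.401 kPa
Final effective stress: σ'_f = 46 + 24.401 = 70.401 kPa.
σ'_f = 70.401 ≤ σ'_p = 94.8 kPa, so the clay remains overconsolidated and only the recompression index applies:
S_c = C_r·H/(1+e₀)·log₁₀(σ'_f/σ'_0) = 0.048×3.7/1.86×log₁₀(70.401/46)
    = 0.095482 × 0.18482 = 0.01765 m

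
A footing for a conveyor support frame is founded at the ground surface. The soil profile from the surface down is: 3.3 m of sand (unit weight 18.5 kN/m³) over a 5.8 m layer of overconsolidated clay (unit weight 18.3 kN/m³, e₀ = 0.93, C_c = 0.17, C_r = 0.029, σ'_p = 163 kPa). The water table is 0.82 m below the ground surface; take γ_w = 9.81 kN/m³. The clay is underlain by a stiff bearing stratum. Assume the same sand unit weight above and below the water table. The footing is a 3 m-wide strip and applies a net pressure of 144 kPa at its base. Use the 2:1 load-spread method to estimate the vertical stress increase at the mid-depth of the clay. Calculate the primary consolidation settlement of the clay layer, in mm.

S_c ≈ 21.5 mm

Mid-depth of clay below the ground surface: z = 3.3 + 5.8/2 = 6.2 m.
Total vertical stress at mid-clay: σ_v = 18.5×3.3 + 18.3×2.9 = 114.12 kPa.
Pore pressure: u = 9.81×(6.2 − 0.82) = 52.778 kPa.
Initial effective stress: σ'_0 = σ_v − u = 114.12 − 52.778 = 61.342 kPa.
Stress increase at mid-clay by the 2:1 spreading method:
Δσ = qB/(B+z) = 144×3/(3+6.2) = 46.957 kPa
Final effective stress: σ'_f = 61.342 + 46.957 = 108.3 kPa.
σ'_f = 108.3 ≤ σ'_p = 163 kPa, so the clay remains overconsolidated and only the recompression index applies:
S_c = C_r·H/(1+e₀)·log₁₀(σ'_f/σ'_0) = 0.029×5.8/1.93×log₁₀(108.3/61.342)
    = 0.087151 × 0.24687 = 0.02151 m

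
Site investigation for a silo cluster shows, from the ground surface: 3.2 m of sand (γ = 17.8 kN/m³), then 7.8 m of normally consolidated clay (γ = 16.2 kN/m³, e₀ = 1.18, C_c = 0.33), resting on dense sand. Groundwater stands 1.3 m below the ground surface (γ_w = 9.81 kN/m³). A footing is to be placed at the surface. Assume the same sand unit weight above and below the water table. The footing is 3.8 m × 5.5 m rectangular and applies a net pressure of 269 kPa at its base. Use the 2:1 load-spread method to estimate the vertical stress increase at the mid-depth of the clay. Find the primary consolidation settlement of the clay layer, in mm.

Mid-depth of clay below the ground surface: z = 3.2 + 7.8/2 = 7.1 m.
Total vertical stress at mid-clay: σ_v = 17.8×3.2 + 16.2×3.9 = 120.14 kPa.
Pore pressure: u = 9.81×(7.1 − 1.3) = 56.898 kPa.
Initial effective stress: σ'_0 = σ_v − u = 120.14 − 56.898 = 63.242 kPa.
Stress increase at mid-clay by the 2:1 spreading method:
Δσ = qBL/((B+z)(L+z)) = 269×3.8×5.5/((3.8+7.1)(5.5+7.1)) = 40.936 kPa
Final effective stress: σ'_f = σ'_0 + Δσ = 63.242 + 40.936 = 104.18 kPa.
Normally consolidated clay, so the full stress increment lies on the virgin compression line:
S_c = C_c·H/(1+e₀)·log₁₀(σ'_f/σ'_0) = 0.33×7.8/(1+1.18)×log₁₀(104.18/63.242)
    = 1.1807 × 0.21678 = 0.256 m

S_c ≈ 256 mm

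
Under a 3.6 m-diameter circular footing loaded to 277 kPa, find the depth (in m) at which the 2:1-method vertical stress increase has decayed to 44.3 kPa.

z ≈ 5.4 m

2:1 spreading — at depth z the loaded area has grown by z in each plan dimension:
qD²/(D+z)² = Δσ_z ⇒ z = D(√(q/Δσ_z) − 1) = 3.6×(√(277/44.3) − 1) = 5.402 m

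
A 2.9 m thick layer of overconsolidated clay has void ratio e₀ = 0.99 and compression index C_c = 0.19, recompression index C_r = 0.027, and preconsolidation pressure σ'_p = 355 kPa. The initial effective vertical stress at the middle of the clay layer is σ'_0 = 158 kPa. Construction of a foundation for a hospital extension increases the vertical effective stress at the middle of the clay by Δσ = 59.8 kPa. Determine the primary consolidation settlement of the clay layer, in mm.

Final effective stress: σ'_f = 158 + 59.8 = 217.8 kPa.
σ'_f = 217.8 ≤ σ'_p = 355 kPa, so the clay remains overconsolidated and only the recompression index applies:
S_c = C_r·H/(1+e₀)·log₁₀(σ'_f/σ'_0) = 0.027×2.9/1.99×log₁₀(217.8/158)
    = 0.039347 × 0.1394 = 0.005485 m

S_c ≈ 5.48 mm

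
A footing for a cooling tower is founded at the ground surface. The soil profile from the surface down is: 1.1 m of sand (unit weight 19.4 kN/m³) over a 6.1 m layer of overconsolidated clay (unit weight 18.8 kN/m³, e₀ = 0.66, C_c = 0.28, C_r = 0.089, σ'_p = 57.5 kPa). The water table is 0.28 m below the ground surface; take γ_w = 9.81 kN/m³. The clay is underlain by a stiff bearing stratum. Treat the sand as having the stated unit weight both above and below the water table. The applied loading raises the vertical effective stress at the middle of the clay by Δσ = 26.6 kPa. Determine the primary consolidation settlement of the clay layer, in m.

Mid-depth of clay below the ground surface: z = 1.1 + 6.1/2 = 4.15 m.
Total vertical stress at mid-clay: σ_v = 19.4×1.1 + 18.8×3.05 = 78.68 kPa.
Pore pressure: u = 9.81×(4.15 − 0.28) = 37.965 kPa.
Initial effective stress: σ'_0 = σ_v − u = 78.68 − 37.965 = 40.715 kPa.
Final effective stress: σ'_f = 40.715 + 26.6 = 67.315 kPa.
σ'_f = 67.315 > σ'_p = 57.5 kPa, so the stress path crosses the preconsolidation pressure — recompression up to σ'_p, then virgin compression beyond:
S_c = H/(1+e₀)·[C_r·log₁₀(σ'_p/σ'_0) + C_c·log₁₀(σ'_f/σ'_p)]
    = 6.1/1.66 × [0.089×log₁₀(57.5/40.715) + 0.28×log₁₀(67.315/57.5)]
    = 3.6747 × [0.013342 + 0.019164] = 0.1194 m

S_c ≈ 0.119 m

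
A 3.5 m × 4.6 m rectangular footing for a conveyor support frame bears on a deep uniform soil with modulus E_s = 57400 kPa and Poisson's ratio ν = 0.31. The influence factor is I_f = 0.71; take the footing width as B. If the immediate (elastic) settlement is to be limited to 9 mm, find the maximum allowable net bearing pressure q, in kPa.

S_e = q·B·(1−ν²)/E_s · I_f  ⇒  q = S_e·E_s / (B·(1−ν²)·I_f).
q = 0.009 × 57400 / (3.5 × 0.9039 × 0.71) = 230 kPa

q ≈ 230 kPa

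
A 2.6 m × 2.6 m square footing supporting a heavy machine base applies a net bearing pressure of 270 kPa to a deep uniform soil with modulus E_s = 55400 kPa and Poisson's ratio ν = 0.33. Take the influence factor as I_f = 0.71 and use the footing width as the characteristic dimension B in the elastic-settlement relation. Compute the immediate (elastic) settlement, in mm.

S_e ≈ 8.02 mm

Immediate (elastic) settlement: S_e = q·B·(1−ν²)/E_s · I_f.
S_e = 270 × 2.6 × (1 − 0.33²) / 55400 × 0.71
    = 270 × 2.6 × 0.8911 / 55400 × 0.71
    = 0.008017 m = 8.017 mm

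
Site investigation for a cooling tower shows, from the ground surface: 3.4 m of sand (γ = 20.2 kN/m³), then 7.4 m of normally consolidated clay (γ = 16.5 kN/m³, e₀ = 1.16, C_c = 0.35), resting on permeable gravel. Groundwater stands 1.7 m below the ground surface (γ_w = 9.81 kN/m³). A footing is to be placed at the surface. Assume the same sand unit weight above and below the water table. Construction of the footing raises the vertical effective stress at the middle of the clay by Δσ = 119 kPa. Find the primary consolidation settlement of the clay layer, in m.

S_c ≈ 0.488 m

Mid-depth of clay below the ground surface: z = 3.4 + 7.4/2 = 7.1 m.
Total vertical stress at mid-clay: σ_v = 20.2×3.4 + 16.5×3.7 = 129.73 kPa.
Pore pressure: u = 9.81×(7.1 − 1.7) = 52.974 kPa.
Initial effective stress: σ'_0 = σ_v − u = 129.73 − 52.974 = 76.756 kPa.
Final effective stress: σ'_f = σ'_0 + Δσ = 76.756 + 119 = 195.76 kPa.
Normally consolidated clay, so the full stress increment lies on the virgin compression line:
S_c = C_c·H/(1+e₀)·log₁₀(σ'_f/σ'_0) = 0.35×7.4/(1+1.16)×log₁₀(195.76/76.756)
    = 1.1991 × 0.40661 = 0.4876 m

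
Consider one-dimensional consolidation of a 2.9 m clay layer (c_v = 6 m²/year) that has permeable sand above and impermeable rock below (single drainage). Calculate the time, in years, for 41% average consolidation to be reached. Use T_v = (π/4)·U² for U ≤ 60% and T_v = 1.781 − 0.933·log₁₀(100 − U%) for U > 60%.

t ≈ 0.185 years

Drainage path length: H_d = H = 2.9 m (single drainage).
U ≤ 60%: T_v = (π/4)·U² = (π/4)×0.41² = 0.13203.
t = T_v·H_d²/c_v = 0.13203×2.9²/6 = 0.1851 years.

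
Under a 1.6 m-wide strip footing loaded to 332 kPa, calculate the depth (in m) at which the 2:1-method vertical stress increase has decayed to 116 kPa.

2:1 spreading — at depth z the loaded area has grown by z in each plan dimension:
qB/(B+z) = Δσ_z ⇒ z = qB/Δσ_z − B = 332×1.6/116 − 1.6 = 2.979 m

z ≈ 2.98 m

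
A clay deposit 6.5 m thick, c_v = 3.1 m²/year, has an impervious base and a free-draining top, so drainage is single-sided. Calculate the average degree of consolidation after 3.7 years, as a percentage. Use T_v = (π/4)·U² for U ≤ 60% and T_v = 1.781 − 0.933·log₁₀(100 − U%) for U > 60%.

Drainage path length: H_d = H = 6.5 m (single drainage).
T_v = c_v·t/H_d² = 3.1×3.7/6.5² = 0.27148.
T_v = 0.27148 corresponds to the U ≤ 60% branch:
U = √(4T_v/π) = 0.5879

U ≈ 58.8 %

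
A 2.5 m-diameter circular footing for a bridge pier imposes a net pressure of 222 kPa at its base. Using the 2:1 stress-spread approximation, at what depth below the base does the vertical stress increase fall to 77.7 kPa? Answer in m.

z ≈ 1.73 m

2:1 spreading — at depth z the loaded area has grown by z in each plan dimension:
qD²/(D+z)² = Δσ_z ⇒ z = D(√(q/Δσ_z) − 1) = 2.5×(√(222/77.7) − 1) = 1.726 m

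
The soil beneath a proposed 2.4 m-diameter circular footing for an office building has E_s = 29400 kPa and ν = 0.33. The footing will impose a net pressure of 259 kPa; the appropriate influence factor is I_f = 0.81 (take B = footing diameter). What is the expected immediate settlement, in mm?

Immediate (elastic) settlement: S_e = q·B·(1−ν²)/E_s · I_f.
S_e = 259 × 2.4 × (1 − 0.33²) / 29400 × 0.81
    = 259 × 2.4 × 0.8911 / 29400 × 0.81
    = 0.01526 m = 15.26 mm

S_e ≈ 15.3 mm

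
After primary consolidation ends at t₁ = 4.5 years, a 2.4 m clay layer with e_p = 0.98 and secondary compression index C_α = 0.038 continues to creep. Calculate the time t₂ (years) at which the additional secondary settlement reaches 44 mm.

S_s = C_α·H/(1+e_p)·log₁₀(t₂/t₁) ⇒ log₁₀(t₂/t₁) = S_s·(1+e_p)/(C_α·H).
log₁₀(t₂/t₁) = 0.044 × (1+0.98) / (0.038×2.4) = 0.9553
t₂ = t₁ × 10^0.9553 = 4.5 × 9.021 = 40.6 years

t₂ ≈ 40.6 years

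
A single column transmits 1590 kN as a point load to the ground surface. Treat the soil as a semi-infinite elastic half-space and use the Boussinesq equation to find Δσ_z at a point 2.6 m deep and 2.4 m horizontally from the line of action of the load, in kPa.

Boussinesq vertical stress below a point load on an elastic half-space:
Δσ_z = 3P/(2πz²) · [1 + (r/z)²]^(−5/2)
r/z = 2.4/2.6 = 0.92308; [1+(r/z)²]^(−5/2) = 0.21422.
Δσ_z = 3×1590/(2π×2.6²) × 0.21422 = 112.3 × 0.21422 = 24.06 kPa

Δσ_z ≈ 24.1 kPa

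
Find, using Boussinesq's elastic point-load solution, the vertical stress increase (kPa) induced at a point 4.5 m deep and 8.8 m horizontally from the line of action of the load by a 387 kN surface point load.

Boussinesq vertical stress below a point load on an elastic half-space:
Δσ_z = 3P/(2πz²) · [1 + (r/z)²]^(−5/2)
r/z = 8.8/4.5 = 1.9556; [1+(r/z)²]^(−5/2) = 0.019563.
Δσ_z = 3×387/(2π×4.5²) × 0.019563 = 9.1249 × 0.019563 = 0.1785 kPa

Δσ_z ≈ 0.179 kPa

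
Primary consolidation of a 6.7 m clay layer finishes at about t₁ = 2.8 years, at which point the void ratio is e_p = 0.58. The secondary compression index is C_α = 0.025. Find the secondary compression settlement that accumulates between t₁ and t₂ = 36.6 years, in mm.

S_s ≈ 118 mm

Secondary compression: S_s = C_α·H/(1+e_p)·log₁₀(t₂/t₁)
S_s = 0.025×6.7/(1+0.58)×log₁₀(36.6/2.8)
    = 0.106 × 1.116 = 0.1183 m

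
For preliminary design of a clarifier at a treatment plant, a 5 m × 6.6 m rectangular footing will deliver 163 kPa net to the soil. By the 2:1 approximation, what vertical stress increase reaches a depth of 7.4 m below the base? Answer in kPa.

By the 2:1 method the load spreads at 1 horizontal : 2 vertical, so at depth z the loaded area has grown by z in each plan dimension:
Δσ = qBL/((B+z)(L+z)) = 163×5×6.6/((5+7.4)(6.6+7.4)) = 30.985 kPa

Δσ_z ≈ 31 kPa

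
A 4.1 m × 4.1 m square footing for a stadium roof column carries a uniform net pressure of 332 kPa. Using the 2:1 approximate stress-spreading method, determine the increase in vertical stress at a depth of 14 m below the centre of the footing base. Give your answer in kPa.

Δσ_z ≈ 17 kPa

By the 2:1 method the load spreads at 1 horizontal : 2 vertical, so at depth z the loaded area has grown by z in each plan dimension:
Δσ = qBL/((B+z)(L+z)) = 332×4.1×4.1/((4.1+14)(4.1+14)) = 17.035 kPa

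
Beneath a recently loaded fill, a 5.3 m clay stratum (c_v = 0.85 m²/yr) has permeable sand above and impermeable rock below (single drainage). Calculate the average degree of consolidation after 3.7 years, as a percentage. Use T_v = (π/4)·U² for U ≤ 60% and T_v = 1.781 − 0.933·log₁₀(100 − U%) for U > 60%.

Drainage path length: H_d = H = 5.3 m (single drainage).
T_v = c_v·t/H_d² = 0.85×3.7/5.3² = 0.11196.
T_v = 0.11196 corresponds to the U ≤ 60% branch:
U = √(4T_v/π) = 0.3776

U ≈ 37.8 %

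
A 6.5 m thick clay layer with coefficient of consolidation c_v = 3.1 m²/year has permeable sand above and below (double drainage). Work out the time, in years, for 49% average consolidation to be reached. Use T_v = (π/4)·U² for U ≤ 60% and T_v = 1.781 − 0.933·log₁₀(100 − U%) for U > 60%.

t ≈ 0.643 years

Drainage path length: H_d = H/2 = 3.25 m (double drainage).
U ≤ 60%: T_v = (π/4)·U² = (π/4)×0.49² = 0.18857.
t = T_v·H_d²/c_v = 0.18857×3.25²/3.1 = 0.6425 years.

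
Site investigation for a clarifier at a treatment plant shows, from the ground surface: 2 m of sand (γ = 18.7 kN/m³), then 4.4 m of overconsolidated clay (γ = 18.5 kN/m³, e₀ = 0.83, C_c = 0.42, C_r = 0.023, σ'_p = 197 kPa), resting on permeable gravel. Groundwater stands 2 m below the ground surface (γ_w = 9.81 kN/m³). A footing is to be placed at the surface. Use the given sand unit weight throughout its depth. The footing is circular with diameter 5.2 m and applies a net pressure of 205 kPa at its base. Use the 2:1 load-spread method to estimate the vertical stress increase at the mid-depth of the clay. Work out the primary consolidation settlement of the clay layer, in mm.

Mid-depth of clay below the ground surface: z = 2 + 4.4/2 = 4.2 m.
Total vertical stress at mid-clay: σ_v = 18.7×2 + 18.5×2.2 = 78.1 kPa.
Pore pressure: u = 9.81×(4.2 − 2) = 21.582 kPa.
Initial effective stress: σ'_0 = σ_v − u = 78.1 − 21.582 = 56.518 kPa.
Stress increase at mid-clay by the 2:1 spreading method:
Δσ ≈ qD²/(D+z)² = 205×5.2²/(5.2+4.2)² = 62.734 kPa
Final effective stress: σ'_f = 56.518 + 62.734 = 119.25 kPa.
σ'_f = 119.25 ≤ σ'_p = 197 kPa, so the clay remains overconsolidated and only the recompression index applies:
S_c = C_r·H/(1+e₀)·log₁₀(σ'_f/σ'_0) = 0.023×4.4/1.83×log₁₀(119.25/56.518)
    = 0.055301 × 0.32427 = 0.01793 m

S_c ≈ 17.9 mm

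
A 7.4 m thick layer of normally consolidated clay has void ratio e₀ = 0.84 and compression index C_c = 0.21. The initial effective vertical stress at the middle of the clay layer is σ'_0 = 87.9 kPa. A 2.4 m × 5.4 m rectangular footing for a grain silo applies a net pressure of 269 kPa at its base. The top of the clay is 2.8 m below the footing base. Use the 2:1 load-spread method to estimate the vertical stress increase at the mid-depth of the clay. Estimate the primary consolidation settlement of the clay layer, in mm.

Mid-depth of clay below the footing base: z = 2.8 + 7.4/2 = 6.5 m.
Stress increase at mid-clay by the 2:1 spreading method:
Δσ = qBL/((B+z)(L+z)) = 269×2.4×5.4/((2.4+6.5)(5.4+6.5)) = 32.917 kPa
Final effective stress: σ'_f = σ'_0 + Δσ = 87.9 + 32.917 = 120.82 kPa.
Normally consolidated clay, so the full stress increment lies on the virgin compression line:
S_c = C_c·H/(1+e₀)·log₁₀(σ'_f/σ'_0) = 0.21×7.4/(1+0.84)×log₁₀(120.82/87.9)
    = 0.84457 × 0.13815 = 0.1167 m

S_c ≈ 117 mm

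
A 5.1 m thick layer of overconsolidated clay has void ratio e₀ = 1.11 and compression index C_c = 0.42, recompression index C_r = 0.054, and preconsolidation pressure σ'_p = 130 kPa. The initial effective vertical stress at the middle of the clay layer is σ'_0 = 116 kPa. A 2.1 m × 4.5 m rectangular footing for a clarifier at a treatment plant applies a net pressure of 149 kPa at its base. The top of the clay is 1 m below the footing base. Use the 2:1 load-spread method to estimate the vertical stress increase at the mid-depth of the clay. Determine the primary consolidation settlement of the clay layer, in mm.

S_c ≈ 60.5 mm

Mid-depth of clay below the footing base: z = 1 + 5.1/2 = 3.55 m.
Stress increase at mid-clay by the 2:1 spreading method:
Δσ = qBL/((B+z)(L+z)) = 149×2.1×4.5/((2.1+3.55)(4.5+3.55)) = 30.958 kPa
Final effective stress: σ'_f = 116 + 30.958 = 146.96 kPa.
σ'_f = 146.96 > σ'_p = 130 kPa, so the stress path crosses the preconsolidation pressure — recompression up to σ'_p, then virgin compression beyond:
S_c = H/(1+e₀)·[C_r·log₁₀(σ'_p/σ'_0) + C_c·log₁₀(σ'_f/σ'_p)]
    = 5.1/2.11 × [0.054×log₁₀(130/116) + 0.42×log₁₀(146.96/130)]
    = 2.4171 × [0.0026722 + 0.022367] = 0.06052 m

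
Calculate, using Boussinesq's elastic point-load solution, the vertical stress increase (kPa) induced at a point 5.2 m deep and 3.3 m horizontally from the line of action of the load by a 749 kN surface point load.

Boussinesq vertical stress below a point load on an elastic half-space:
Δσ_z = 3P/(2πz²) · [1 + (r/z)²]^(−5/2)
r/z = 3.3/5.2 = 0.63462; [1+(r/z)²]^(−5/2) = 0.4291.
Δσ_z = 3×749/(2π×5.2²) × 0.4291 = 13.226 × 0.4291 = 5.675 kPa

Δσ_z ≈ 5.68 kPa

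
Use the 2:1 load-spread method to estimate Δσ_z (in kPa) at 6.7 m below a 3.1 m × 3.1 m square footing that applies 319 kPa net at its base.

By the 2:1 method the load spreads at 1 horizontal : 2 vertical, so at depth z the loaded area has grown by z in each plan dimension:
Δσ = qBL/((B+z)(L+z)) = 319×3.1×3.1/((3.1+6.7)(3.1+6.7)) = 31.92 kPa

Δσ_z ≈ 31.9 kPa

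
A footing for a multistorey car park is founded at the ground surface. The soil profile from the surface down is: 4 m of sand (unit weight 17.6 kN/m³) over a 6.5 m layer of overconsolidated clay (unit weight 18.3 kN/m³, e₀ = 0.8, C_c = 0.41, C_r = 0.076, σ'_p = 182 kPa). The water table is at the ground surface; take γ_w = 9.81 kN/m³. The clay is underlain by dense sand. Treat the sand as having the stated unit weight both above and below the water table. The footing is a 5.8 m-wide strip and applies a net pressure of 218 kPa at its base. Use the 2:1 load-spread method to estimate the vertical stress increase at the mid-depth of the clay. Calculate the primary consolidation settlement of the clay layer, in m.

Mid-depth of clay below the ground surface: z = 4 + 6.5/2 = 7.25 m.
Total vertical stress at mid-clay: σ_v = 17.6×4 + 18.3×3.25 = 129.88 kPa.
Pore pressure: u = 9.81×(7.25 − 0) = 71.123 kPa.
Initial effective stress: σ'_0 = σ_v − u = 129.88 − 71.123 = 58.757 kPa.
Stress increase at mid-clay by the 2:1 spreading method:
Δσ = qB/(B+z) = 218×5.8/(5.8+7.25) = 96.889 kPa
Final effective stress: σ'_f = 58.757 + 96.889 = 155.65 kPa.
σ'_f = 155.65 ≤ σ'_p = 182 kPa, so the clay remains overconsolidated and only the recompression index applies:
S_c = C_r·H/(1+e₀)·log₁₀(σ'_f/σ'_0) = 0.076×6.5/1.8×log₁₀(155.65/58.757)
    = 0.27444 × 0.42309 = 0.1161 m

S_c ≈ 0.116 m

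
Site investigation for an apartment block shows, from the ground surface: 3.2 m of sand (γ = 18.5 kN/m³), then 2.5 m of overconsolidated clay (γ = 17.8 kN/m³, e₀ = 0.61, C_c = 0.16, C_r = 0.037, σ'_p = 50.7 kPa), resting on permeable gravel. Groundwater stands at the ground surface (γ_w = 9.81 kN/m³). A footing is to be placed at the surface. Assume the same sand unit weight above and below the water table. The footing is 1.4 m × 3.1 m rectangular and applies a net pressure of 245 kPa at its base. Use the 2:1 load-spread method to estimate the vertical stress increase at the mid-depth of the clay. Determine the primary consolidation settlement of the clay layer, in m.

Mid-depth of clay below the ground surface: z = 3.2 + 2.5/2 = 4.45 m.
Total vertical stress at mid-clay: σ_v = 18.5×3.2 + 17.8×1.25 = 81.45 kPa.
Pore pressure: u = 9.81×(4.45 − 0) = 43.655 kPa.
Initial effective stress: σ'_0 = σ_v − u = 81.45 − 43.655 = 37.795 kPa.
Stress increase at mid-clay by the 2:1 spreading method:
Δσ = qBL/((B+z)(L+z)) = 245×1.4×3.1/((1.4+4.45)(3.1+4.45)) = 24.074 kPa
Final effective stress: σ'_f = 37.795 + 24.074 = 61.869 kPa.
σ'_f = 61.869 > σ'_p = 50.7 kPa, so the stress path crosses the preconsolidation pressure — recompression up to σ'_p, then virgin compression beyond:
S_c = H/(1+e₀)·[C_r·log₁₀(σ'_p/σ'_0) + C_c·log₁₀(σ'_f/σ'_p)]
    = 2.5/1.61 × [0.037×log₁₀(50.7/37.795) + 0.16×log₁₀(61.869/50.7)]
    = 1.5528 × [0.0047202 + 0.013834] = 0.02881 m

S_c ≈ 0.0288 m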